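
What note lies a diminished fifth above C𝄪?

G#

A fifth above C lands on the letter G.
A diminished fifth spans 6 semitones, so C## moves to pitch class 8. On the letter G that is G#.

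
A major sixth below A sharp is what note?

A sixth below A lands on the letter C.
A major sixth spans 9 semitones, so A# moves to pitch class 1. On the letter C that is C#.

C#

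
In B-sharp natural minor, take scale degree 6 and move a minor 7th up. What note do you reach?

Scale degree 6 of B# natural minor is G#.
A minor seventh (10 semitones) above G# lands on the letter F, giving F#.

F#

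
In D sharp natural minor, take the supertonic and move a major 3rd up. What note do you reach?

G##

The supertonic of D# natural minor is E#.
A major third (4 semitones) above E# lands on the letter G, giving G##.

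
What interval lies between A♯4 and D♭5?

doubly diminished fourth

The letter names run A→D, a span of 3 letter steps, so the interval is some kind of fourth.
A# to Db is 3 semitones. A perfect fourth is 5, so 3 makes it doubly diminished.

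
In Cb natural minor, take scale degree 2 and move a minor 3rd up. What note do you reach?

Fb

Scale degree 2 of Cb natural minor is Db.
A minor third (3 semitones) above Db lands on the letter F, giving Fb.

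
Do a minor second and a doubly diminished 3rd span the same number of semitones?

A minor second spans 1 semitone; a doubly diminished third spans 1.
They are enharmonically equivalent.

Yes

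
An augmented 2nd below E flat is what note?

Dbb

A second below E lands on the letter D.
An augmented second spans 3 semitones, so Eb moves to pitch class 0. On the letter D that is Dbb.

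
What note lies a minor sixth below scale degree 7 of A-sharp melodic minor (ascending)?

Scale degree 7 of A# melodic minor (ascending) is G##.
A minor sixth (8 semitones) below G## lands on the letter B, giving B##.

B##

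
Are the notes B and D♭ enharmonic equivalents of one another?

No

B is pitch class 11; Db is pitch class 1.
The pitch classes differ (11 vs. 1), so they are not enharmonic equivalents.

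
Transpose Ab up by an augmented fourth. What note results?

D

A up a perfect fourth is D, so the target letter is D.
From Ab, an augmented fourth is 6 semitones up: D.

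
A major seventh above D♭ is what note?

D up a major seventh is C#, so the target letter is C.
From Db, a major seventh is 11 semitones up: C.

C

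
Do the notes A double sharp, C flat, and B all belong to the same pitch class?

Yes

A## = pitch class 11 and Cb = pitch class 11 and B = pitch class 11 — the same pitch class, so they are enharmonic equivalents.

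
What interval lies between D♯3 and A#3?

perfect fifth

Counting letters D–E–F–G–A gives a fifth.
D#→A# = 7 semitones, exactly the perfect fifth.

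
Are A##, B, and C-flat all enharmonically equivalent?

Yes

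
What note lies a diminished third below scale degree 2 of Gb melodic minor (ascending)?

F#

Scale degree 2 of Gb melodic minor (ascending) is Ab.
A diminished third (2 semitones) below Ab lands on the letter F, giving F#.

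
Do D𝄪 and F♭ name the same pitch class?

D## = pitch class 4 and Fb = pitch class 4 — the same pitch class, so they are enharmonic equivalents.

Yes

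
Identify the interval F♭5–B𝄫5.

The letter names run F→B, a span of 3 letter steps, so the interval is some kind of fourth.
Fb to Bbb is 5 semitones. A perfect fourth is 5, so 5 makes it perfect.

perfect fourth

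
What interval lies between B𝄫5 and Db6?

The letter names run B→D, a span of 2 letter steps, so the interval is some kind of third.
Bbb to Db is 4 semitones. A major third is 4, so 4 makes it major.

major third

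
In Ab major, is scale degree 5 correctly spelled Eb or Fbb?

Eb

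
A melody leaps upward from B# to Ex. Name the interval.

Counting letters B–C–D–E gives a fourth.
B#→E## = 6 semitones, 1 wider than the perfect fourth (5), so augmented.

augmented fourth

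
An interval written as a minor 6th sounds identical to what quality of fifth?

A minor sixth spans 8 semitones.
A fifth spanning 8 semitones is augmented (the perfect fifth is 7).

augmented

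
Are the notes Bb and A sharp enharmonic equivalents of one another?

Bb = pitch class 10 and A# = pitch class 10 — the same pitch class, so they are enharmonic equivalents.

Yes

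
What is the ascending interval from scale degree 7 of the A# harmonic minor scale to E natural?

Scale degree 7 of A# harmonic minor is G##.
G## up to E: letters G→E make it a sixth; 7 semitones makes it diminished.

diminished sixth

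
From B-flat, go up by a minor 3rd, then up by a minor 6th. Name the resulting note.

A minor third up from Bb is Db (letter D, 3 semitones up).
A minor sixth up from Db is Bbb (letter B, 8 semitones up).

Bbb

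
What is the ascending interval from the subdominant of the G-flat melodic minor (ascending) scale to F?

augmented fourth

The subdominant of Gb melodic minor (ascending) is Cb.
Cb up to F: letters C→F make it a fourth; 6 semitones makes it augmented.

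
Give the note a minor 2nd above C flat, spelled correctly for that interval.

C up a major second is D, so the target letter is D.
From Cb, a minor second is 1 semitone up: Dbb.

Dbb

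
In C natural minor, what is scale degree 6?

Degree 6 takes the letter 5 steps above C, which is A.
In natural minor, degree 6 sits 8 semitones above the tonic. C + 8 semitones is pitch class 8, spelled on A as Ab.

Ab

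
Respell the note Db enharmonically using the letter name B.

Plain B sits 2 semitones below Db, so on the letter B the same pitch needs a double sharp: B##.

B##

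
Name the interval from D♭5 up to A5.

augmented fifth

The letter names run D→A, a span of 4 letter steps, so the interval is some kind of fifth.
Db to A is 8 semitones. A perfect fifth is 7, so 8 makes it augmented.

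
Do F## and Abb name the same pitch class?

Yes

F## = pitch class 7 and Abb = pitch class 7 — the same pitch class, so they are enharmonic equivalents.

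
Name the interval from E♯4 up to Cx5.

The letter names run E→C, a span of 5 letter steps, so the interval is some kind of sixth.
E# to C## is 9 semitones. A major sixth is 9, so 9 makes it major.

major sixth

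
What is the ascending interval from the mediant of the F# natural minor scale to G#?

The mediant of F# natural minor is A.
A up to G#: letters A→G make it a seventh; 11 semitones makes it major.

major seventh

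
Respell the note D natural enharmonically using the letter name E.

Ebb

D is pitch class 2. The letter E alone is pitch class 4.
To reach pitch class 2 from E requires an offset of -2 semitones, i.e. double flat: Ebb.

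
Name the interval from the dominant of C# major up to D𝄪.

augmented fifth

The dominant of C# major is G#.
G# up to D##: letters G→D make it a fifth; 8 semitones makes it augmented.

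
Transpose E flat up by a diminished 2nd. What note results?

A second above E lands on the letter F.
A diminished second spans 0 semitones, so Eb moves to pitch class 3. On the letter F that is Fbb.

Fbb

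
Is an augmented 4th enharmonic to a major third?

An augmented fourth spans 6 semitones; a major third spans 4.
The spans differ, so they are not enharmonic equivalents.

No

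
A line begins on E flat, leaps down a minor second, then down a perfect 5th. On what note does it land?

G

A minor second down from Eb is D (letter D, 1 semitone down).
A perfect fifth down from D is G (letter G, 7 semitones down).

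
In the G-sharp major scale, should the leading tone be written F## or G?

Each scale degree takes a distinct letter name. Degree 7 of a scale on G must use the letter F.
F## and G are enharmonically the same pitch, but only F## uses the letter F, so it is the correct spelling here.

F##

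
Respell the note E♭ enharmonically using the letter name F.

Fbb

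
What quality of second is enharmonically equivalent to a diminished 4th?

A diminished fourth spans 4 semitones.
A second spanning 4 semitones is doubly augmented (the major second is 2).

doubly augmented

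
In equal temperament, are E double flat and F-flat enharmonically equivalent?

No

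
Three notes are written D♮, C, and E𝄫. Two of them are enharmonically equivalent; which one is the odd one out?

C

In 12-tone equal temperament, enharmonic equivalents share a pitch class. D is pitch class 2; C is pitch class 0; Ebb is pitch class 2.
D and Ebb share pitch class 2, while C is pitch class 0.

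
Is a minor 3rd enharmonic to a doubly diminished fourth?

A minor third spans 3 semitones; a doubly diminished fourth spans 3.
They are enharmonically equivalent.

Yes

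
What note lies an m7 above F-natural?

Eb

A seventh above F lands on the letter E.
A minor seventh spans 10 semitones, so F moves to pitch class 3. On the letter E that is Eb.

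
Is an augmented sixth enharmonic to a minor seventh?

Yes

An augmented sixth spans 10 semitones; a minor seventh spans 10.
They are enharmonically equivalent.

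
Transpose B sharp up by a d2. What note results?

A second above B lands on the letter C.
A diminished second spans 0 semitones, so B# moves to pitch class 0. On the letter C that is C.

C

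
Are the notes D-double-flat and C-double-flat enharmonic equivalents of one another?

No

Dbb is pitch class 0; Cbb is pitch class 10.
The pitch classes differ (0 vs. 10), so they are not enharmonic equivalents.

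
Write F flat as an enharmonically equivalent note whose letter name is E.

Fb is pitch class 4. The letter E alone is pitch class 4.
Pitch class 4 on E needs no accidental: E.

E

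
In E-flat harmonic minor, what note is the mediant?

Degree 3 takes the letter 2 steps above E, which is G.
In harmonic minor, degree 3 sits 3 semitones above the tonic. Eb + 3 semitones is pitch class 6, spelled on G as Gb.

Gb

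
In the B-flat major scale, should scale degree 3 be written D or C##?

D

Each scale degree takes a distinct letter name. Degree 3 of a scale on B must use the letter D.
D and C## are enharmonically the same pitch, but only D uses the letter D, so it is the correct spelling here.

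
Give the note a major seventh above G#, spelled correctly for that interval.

F##

G up a major seventh is F#, so the target letter is F.
From G#, a major seventh is 11 semitones up: F##.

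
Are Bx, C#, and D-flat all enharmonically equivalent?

B## = pitch class 1 and C# = pitch class 1 and Db = pitch class 1 — the same pitch class, so they are enharmonic equivalents.

Yes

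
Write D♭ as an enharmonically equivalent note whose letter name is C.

C#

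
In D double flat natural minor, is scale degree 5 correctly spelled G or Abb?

Each scale degree takes a distinct letter name. Degree 5 of a scale on D must use the letter A.
Abb and G are enharmonically the same pitch, but only Abb uses the letter A, so it is the correct spelling here.

Abb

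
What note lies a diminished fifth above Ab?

Ebb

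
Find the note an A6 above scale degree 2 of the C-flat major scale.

B

Scale degree 2 of Cb major is Db.
An augmented sixth (10 semitones) above Db lands on the letter B, giving B.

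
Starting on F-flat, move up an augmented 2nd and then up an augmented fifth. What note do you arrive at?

D#

An augmented second up from Fb is G (letter G, 3 semitones up).
An augmented fifth up from G is D# (letter D, 8 semitones up).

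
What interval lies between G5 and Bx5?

doubly augmented third

The letter names run G→B, a span of 2 letter steps, so the interval is some kind of third.
G to B## is 6 semitones. A major third is 4, so 6 makes it doubly augmented.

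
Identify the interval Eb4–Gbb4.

diminished third

The letter names run E→G, a span of 2 letter steps, so the interval is some kind of third.
Eb to Gbb is 2 semitones. A major third is 4, so 2 makes it diminished.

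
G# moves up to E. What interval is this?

minor sixth

Counting letters G–A–B–C–D–E gives a sixth.
G#→E = 8 semitones, 1 narrower than the major sixth (9), so minor.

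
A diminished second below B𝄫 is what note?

B down a major second is A, so the target letter is A.
From Bbb, a diminished second is 0 semitones down: A.

A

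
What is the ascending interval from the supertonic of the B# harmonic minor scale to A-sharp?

minor sixth

The supertonic of B# harmonic minor is C##.
C## up to A#: letters C→A make it a sixth; 8 semitones makes it minor.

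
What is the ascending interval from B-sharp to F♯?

The letter names run B→F, a span of 4 letter steps, so the interval is some kind of fifth.
B# to F# is 6 semitones. A perfect fifth is 7, so 6 makes it diminished.

diminished fifth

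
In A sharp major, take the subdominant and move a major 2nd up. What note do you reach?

E#

The subdominant of A# major is D#.
A major second (2 semitones) above D# lands on the letter E, giving E#.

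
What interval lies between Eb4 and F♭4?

minor second

Counting letters E–F gives a second.
Eb→Fb = 1 semitone, 1 narrower than the major second (2), so minor.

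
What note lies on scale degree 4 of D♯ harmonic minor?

Degree 4 takes the letter 3 steps above D, which is G.
In harmonic minor, degree 4 sits 5 semitones above the tonic. D# + 5 semitones is pitch class 8, spelled on G as G#.

G#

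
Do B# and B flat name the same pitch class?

No

B# is pitch class 0; Bb is pitch class 10.
The pitch classes differ (0 vs. 10), so they are not enharmonic equivalents.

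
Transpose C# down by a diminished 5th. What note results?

F##

A fifth below C lands on the letter F.
A diminished fifth spans 6 semitones, so C# moves to pitch class 7. On the letter F that is F##.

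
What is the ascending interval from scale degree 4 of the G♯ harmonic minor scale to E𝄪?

augmented third

Scale degree 4 of G# harmonic minor is C#.
C# up to E##: letters C→E make it a third; 5 semitones makes it augmented.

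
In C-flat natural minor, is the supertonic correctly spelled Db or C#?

Db

Each scale degree takes a distinct letter name. Degree 2 of a scale on C must use the letter D.
Db and C# are enharmonically the same pitch, but only Db uses the letter D, so it is the correct spelling here.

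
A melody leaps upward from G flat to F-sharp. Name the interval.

The letter names run G→F, a span of 6 letter steps, so the interval is some kind of seventh.
Gb to F# is 12 semitones. A major seventh is 11, so 12 makes it augmented.

augmented seventh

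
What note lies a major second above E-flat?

F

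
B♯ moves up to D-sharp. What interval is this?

minor third

The letter names run B→D, a span of 2 letter steps, so the interval is some kind of third.
B# to D# is 3 semitones. A major third is 4, so 3 makes it minor.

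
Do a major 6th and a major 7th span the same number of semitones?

A major sixth spans 9 semitones; a major seventh spans 11.
The spans differ, so they are not enharmonic equivalents.

No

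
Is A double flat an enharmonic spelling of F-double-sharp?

Abb = pitch class 7 and F## = pitch class 7 — the same pitch class, so they are enharmonic equivalents.

Yes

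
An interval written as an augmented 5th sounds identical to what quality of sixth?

minor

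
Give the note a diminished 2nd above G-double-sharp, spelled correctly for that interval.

A

G up a major second is A, so the target letter is A.
From G##, a diminished second is 0 semitones up: A.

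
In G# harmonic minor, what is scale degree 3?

The G# harmonic minor scale runs G# A# B C# D# E F##.
Degree 3 is B.

B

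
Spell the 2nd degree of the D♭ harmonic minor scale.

Degree 2 takes the letter 1 step above D, which is E.
In harmonic minor, degree 2 sits 2 semitones above the tonic. Db + 2 semitones is pitch class 3, spelled on E as Eb.

Eb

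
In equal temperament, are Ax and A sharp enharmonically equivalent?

Two spellings are enharmonically equivalent only if they share a pitch class.
Here A## → 11, A# → 10; 10 ≠ 11, so they are not.

No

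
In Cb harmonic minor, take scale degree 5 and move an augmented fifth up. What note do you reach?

Scale degree 5 of Cb harmonic minor is Gb.
An augmented fifth (8 semitones) above Gb lands on the letter D, giving D.

D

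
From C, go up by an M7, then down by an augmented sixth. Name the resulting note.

A major seventh up from C is B (letter B, 11 semitones up).
An augmented sixth down from B is Db (letter D, 10 semitones down).

Db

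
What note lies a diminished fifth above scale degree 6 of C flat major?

Ebb

Scale degree 6 of Cb major is Ab.
A diminished fifth (6 semitones) above Ab lands on the letter E, giving Ebb.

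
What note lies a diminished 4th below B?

F##

B down a perfect fourth is F#, so the target letter is F.
From B, a diminished fourth is 4 semitones down: F##.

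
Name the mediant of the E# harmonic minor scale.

The E# harmonic minor scale runs E# F## G# A# B# C# D##.
Degree 3 is G#.

G#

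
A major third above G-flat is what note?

Bb

A third above G lands on the letter B.
A major third spans 4 semitones, so Gb moves to pitch class 10. On the letter B that is Bb.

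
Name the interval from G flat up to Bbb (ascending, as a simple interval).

The letter names run G→B, a span of 2 letter steps, so the interval is some kind of third.
Gb to Bbb is 3 semitones. A major third is 4, so 3 makes it minor.

minor third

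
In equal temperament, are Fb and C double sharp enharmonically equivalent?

No

Two spellings are enharmonically equivalent only if they share a pitch class.
Here Fb → 4, C## → 2; 2 ≠ 4, so they are not.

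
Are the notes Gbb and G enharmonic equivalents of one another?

No

Two spellings are enharmonically equivalent only if they share a pitch class.
Here Gbb → 5, G → 7; 5 ≠ 7, so they are not.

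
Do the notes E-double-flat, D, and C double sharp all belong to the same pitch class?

Ebb = pitch class 2 and D = pitch class 2 and C## = pitch class 2 — the same pitch class, so they are enharmonic equivalents.

Yes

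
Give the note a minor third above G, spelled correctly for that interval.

Bb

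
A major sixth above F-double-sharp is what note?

D##

A sixth above F lands on the letter D.
A major sixth spans 9 semitones, so F## moves to pitch class 4. On the letter D that is D##.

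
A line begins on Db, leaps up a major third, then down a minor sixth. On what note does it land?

A

A major third up from Db is F (letter F, 4 semitones up).
A minor sixth down from F is A (letter A, 8 semitones down).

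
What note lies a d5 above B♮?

F

A fifth above B lands on the letter F.
A diminished fifth spans 6 semitones, so B moves to pitch class 5. On the letter F that is F.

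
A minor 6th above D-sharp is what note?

D up a major sixth is B, so the target letter is B.
From D#, a minor sixth is 8 semitones up: B.

B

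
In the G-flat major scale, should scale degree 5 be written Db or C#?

Each scale degree takes a distinct letter name. Degree 5 of a scale on G must use the letter D.
Db and C# are enharmonically the same pitch, but only Db uses the letter D, so it is the correct spelling here.

Db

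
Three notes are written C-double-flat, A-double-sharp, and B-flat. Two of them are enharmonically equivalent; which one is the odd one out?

In 12-tone equal temperament, enharmonic equivalents share a pitch class. Cbb is pitch class 10; A## is pitch class 11; Bb is pitch class 10.
Cbb and Bb share pitch class 10, while A## is pitch class 11.

A##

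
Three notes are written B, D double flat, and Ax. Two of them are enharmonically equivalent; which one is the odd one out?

In 12-tone equal temperament, enharmonic equivalents share a pitch class. B is pitch class 11; Dbb is pitch class 0; A## is pitch class 11.
B and A## share pitch class 11, while Dbb is pitch class 0.

Dbb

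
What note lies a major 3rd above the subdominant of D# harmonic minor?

The subdominant of D# harmonic minor is G#.
A major third (4 semitones) above G# lands on the letter B, giving B#.

B#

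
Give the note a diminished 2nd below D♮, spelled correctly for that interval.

C##

A second below D lands on the letter C.
A diminished second spans 0 semitones, so D moves to pitch class 2. On the letter C that is C##.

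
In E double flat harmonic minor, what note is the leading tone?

Degree 7 takes the letter 6 steps above E, which is D.
In harmonic minor, degree 7 sits 11 semitones above the tonic. Ebb + 11 semitones is pitch class 1, spelled on D as Db.

Db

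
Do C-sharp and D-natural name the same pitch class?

No

Two spellings are enharmonically equivalent only if they share a pitch class.
Here C# → 1, D → 2; 1 ≠ 2, so they are not.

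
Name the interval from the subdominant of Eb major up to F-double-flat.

diminished sixth

The subdominant of Eb major is Ab.
Ab up to Fbb: letters A→F make it a sixth; 7 semitones makes it diminished.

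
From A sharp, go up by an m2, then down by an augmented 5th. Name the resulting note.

Eb

A minor second up from A# is B (letter B, 1 semitone up).
An augmented fifth down from B is Eb (letter E, 8 semitones down).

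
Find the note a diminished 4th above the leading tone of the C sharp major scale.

E

The leading tone of C# major is B#.
A diminished fourth (4 semitones) above B# lands on the letter E, giving E.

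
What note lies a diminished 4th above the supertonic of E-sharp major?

B

The supertonic of E# major is F##.
A diminished fourth (4 semitones) above F## lands on the letter B, giving B.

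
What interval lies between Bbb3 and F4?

The letter names run B→F, a span of 4 letter steps, so the interval is some kind of fifth.
Bbb to F is 8 semitones. A perfect fifth is 7, so 8 makes it augmented.

augmented fifth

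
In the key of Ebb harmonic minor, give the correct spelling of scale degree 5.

Bbb

The Ebb harmonic minor scale runs Ebb Fb Gbb Abb Bbb Cbb Db.
Degree 5 is Bbb.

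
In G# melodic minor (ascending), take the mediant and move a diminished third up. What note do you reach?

The mediant of G# melodic minor (ascending) is B.
A diminished third (2 semitones) above B lands on the letter D, giving Db.

Db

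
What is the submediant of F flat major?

Db

Degree 6 takes the letter 5 steps above F, which is D.
In major, degree 6 sits 9 semitones above the tonic. Fb + 9 semitones is pitch class 1, spelled on D as Db.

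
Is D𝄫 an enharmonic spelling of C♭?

No

Dbb is pitch class 0; Cb is pitch class 11.
The pitch classes differ (0 vs. 11), so they are not enharmonic equivalents.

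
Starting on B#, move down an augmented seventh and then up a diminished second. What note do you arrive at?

An augmented seventh down from B# is C (letter C, 12 semitones down).
A diminished second up from C is Dbb (letter D, 0 semitones up).

Dbb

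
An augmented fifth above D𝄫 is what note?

Ab

D up a perfect fifth is A, so the target letter is A.
From Dbb, an augmented fifth is 8 semitones up: Ab.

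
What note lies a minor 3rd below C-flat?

Ab

A third below C lands on the letter A.
A minor third spans 3 semitones, so Cb moves to pitch class 8. On the letter A that is Ab.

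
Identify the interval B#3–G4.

diminished sixth

The letter names run B→G, a span of 5 letter steps, so the interval is some kind of sixth.
B# to G is 7 semitones. A major sixth is 9, so 7 makes it diminished.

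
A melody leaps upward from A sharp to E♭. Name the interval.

The letter names run A→E, a span of 4 letter steps, so the interval is some kind of fifth.
A# to Eb is 5 semitones. A perfect fifth is 7, so 5 makes it doubly diminished.

doubly diminished fifth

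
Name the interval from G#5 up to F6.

diminished seventh

The letter names run G→F, a span of 6 letter steps, so the interval is some kind of seventh.
G# to F is 9 semitones. A major seventh is 11, so 9 makes it diminished.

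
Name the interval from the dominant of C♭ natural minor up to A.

augmented second

The dominant of Cb natural minor is Gb.
Gb up to A: letters G→A make it a second; 3 semitones makes it augmented.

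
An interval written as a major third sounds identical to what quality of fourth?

diminished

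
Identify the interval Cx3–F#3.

diminished fourth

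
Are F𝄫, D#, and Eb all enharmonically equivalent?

Fbb is pitch class 3; D# is pitch class 3; Eb is pitch class 3.
All spellings map to pitch class 3, so they are enharmonically equivalent.

Yes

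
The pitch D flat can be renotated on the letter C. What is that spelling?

Db is pitch class 1. The letter C alone is pitch class 0.
To reach pitch class 1 from C requires an offset of +1 semitone, i.e. sharp: C#.

C#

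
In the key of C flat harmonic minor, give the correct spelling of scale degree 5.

Degree 5 takes the letter 4 steps above C, which is G.
In harmonic minor, degree 5 sits 7 semitones above the tonic. Cb + 7 semitones is pitch class 6, spelled on G as Gb.

Gb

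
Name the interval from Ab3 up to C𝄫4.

The letter names run A→C, a span of 2 letter steps, so the interval is some kind of third.
Ab to Cbb is 2 semitones. A major third is 4, so 2 makes it diminished.

diminished third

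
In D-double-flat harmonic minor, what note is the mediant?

Degree 3 takes the letter 2 steps above D, which is F.
In harmonic minor, degree 3 sits 3 semitones above the tonic. Dbb + 3 semitones is pitch class 3, spelled on F as Fbb.

Fbb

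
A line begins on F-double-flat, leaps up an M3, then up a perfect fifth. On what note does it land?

Ebb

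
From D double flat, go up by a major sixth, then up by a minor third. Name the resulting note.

A major sixth up from Dbb is Bbb (letter B, 9 semitones up).
A minor third up from Bbb is Dbb (letter D, 3 semitones up).

Dbb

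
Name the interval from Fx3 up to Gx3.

The letter names run F→G, a span of 1 letter step, so the interval is some kind of second.
F## to G## is 2 semitones. A major second is 2, so 2 makes it major.

major second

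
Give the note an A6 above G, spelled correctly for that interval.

G up a major sixth is E, so the target letter is E.
From G, an augmented sixth is 10 semitones up: E#.

E#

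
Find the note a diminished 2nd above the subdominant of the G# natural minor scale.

The subdominant of G# natural minor is C#.
A diminished second (0 semitones) above C# lands on the letter D, giving Db.

Db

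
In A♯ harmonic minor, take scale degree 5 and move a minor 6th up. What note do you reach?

Scale degree 5 of A# harmonic minor is E#.
A minor sixth (8 semitones) above E# lands on the letter C, giving C#.

C#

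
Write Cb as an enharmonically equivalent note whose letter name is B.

Plain B sits at the same pitch as Cb, so on the letter B the same pitch needs a natural: B.

B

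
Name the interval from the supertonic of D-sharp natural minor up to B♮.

diminished fifth

The supertonic of D# natural minor is E#.
E# up to B: letters E→B make it a fifth; 6 semitones makes it diminished.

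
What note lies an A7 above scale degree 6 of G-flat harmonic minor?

D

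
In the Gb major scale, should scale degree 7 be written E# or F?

F

Each scale degree takes a distinct letter name. Degree 7 of a scale on G must use the letter F.
F and E# are enharmonically the same pitch, but only F uses the letter F, so it is the correct spelling here.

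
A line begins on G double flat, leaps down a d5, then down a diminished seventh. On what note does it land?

D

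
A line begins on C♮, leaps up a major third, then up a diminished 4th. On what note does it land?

A major third up from C is E (letter E, 4 semitones up).
A diminished fourth up from E is Ab (letter A, 4 semitones up).

Ab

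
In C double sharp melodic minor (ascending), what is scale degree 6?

Degree 6 takes the letter 5 steps above C, which is A.
In melodic minor (ascending), degree 6 sits 9 semitones above the tonic. C## + 9 semitones is pitch class 11, spelled on A as A##.

A##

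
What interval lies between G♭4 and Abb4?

minor second

Counting letters G–A gives a second.
Gb→Abb = 1 semitone, 1 narrower than the major second (2), so minor.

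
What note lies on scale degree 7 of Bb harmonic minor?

Degree 7 takes the letter 6 steps above B, which is A.
In harmonic minor, degree 7 sits 11 semitones above the tonic. Bb + 11 semitones is pitch class 9, spelled on A as A.

A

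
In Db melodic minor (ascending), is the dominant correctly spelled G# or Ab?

Ab

Each scale degree takes a distinct letter name. Degree 5 of a scale on D must use the letter A.
Ab and G# are enharmonically the same pitch, but only Ab uses the letter A, so it is the correct spelling here.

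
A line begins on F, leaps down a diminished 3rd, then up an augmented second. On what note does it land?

A diminished third down from F is D# (letter D, 2 semitones down).
An augmented second up from D# is E## (letter E, 3 semitones up).

E##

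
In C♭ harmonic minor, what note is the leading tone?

Bb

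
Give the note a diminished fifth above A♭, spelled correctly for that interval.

A fifth above A lands on the letter E.
A diminished fifth spans 6 semitones, so Ab moves to pitch class 2. On the letter E that is Ebb.

Ebb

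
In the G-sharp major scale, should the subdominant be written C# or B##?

C#

Each scale degree takes a distinct letter name. Degree 4 of a scale on G must use the letter C.
C# and B## are enharmonically the same pitch, but only C# uses the letter C, so it is the correct spelling here.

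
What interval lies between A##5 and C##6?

minor third

The letter names run A→C, a span of 2 letter steps, so the interval is some kind of third.
A## to C## is 3 semitones. A major third is 4, so 3 makes it minor.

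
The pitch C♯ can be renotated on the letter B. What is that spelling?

Plain B sits 2 semitones below C#, so on the letter B the same pitch needs a double sharp: B##.

B##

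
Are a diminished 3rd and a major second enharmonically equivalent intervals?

Yes

A diminished third spans 2 semitones; a major second spans 2.
They are enharmonically equivalent.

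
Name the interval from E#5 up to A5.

The letter names run E→A, a span of 3 letter steps, so the interval is some kind of fourth.
E# to A is 4 semitones. A perfect fourth is 5, so 4 makes it diminished.

diminished fourth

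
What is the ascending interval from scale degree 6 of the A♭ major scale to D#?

augmented sixth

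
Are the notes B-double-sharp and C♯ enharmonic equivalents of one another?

B## is pitch class 1; C# is pitch class 1.
All spellings map to pitch class 1, so they are enharmonically equivalent.

Yes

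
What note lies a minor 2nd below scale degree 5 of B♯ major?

Scale degree 5 of B# major is F##.
A minor second (1 semitone) below F## lands on the letter E, giving E##.

E##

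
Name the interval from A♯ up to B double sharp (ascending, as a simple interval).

augmented second

The letter names run A→B, a span of 1 letter step, so the interval is some kind of second.
A# to B## is 3 semitones. A major second is 2, so 3 makes it augmented.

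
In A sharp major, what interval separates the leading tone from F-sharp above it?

The leading tone of A# major is G##.
G## up to F#: letters G→F make it a seventh; 9 semitones makes it diminished.

diminished seventh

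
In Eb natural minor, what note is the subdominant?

The Eb natural minor scale runs Eb F Gb Ab Bb Cb Db.
Degree 4 is Ab.

Ab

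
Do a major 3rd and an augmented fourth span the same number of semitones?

A major third spans 4 semitones; an augmented fourth spans 6.
The spans differ, so they are not enharmonic equivalents.

No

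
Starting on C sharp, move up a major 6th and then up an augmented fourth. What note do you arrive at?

D##

A major sixth up from C# is A# (letter A, 9 semitones up).
An augmented fourth up from A# is D## (letter D, 6 semitones up).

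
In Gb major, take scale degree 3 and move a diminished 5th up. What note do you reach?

Scale degree 3 of Gb major is Bb.
A diminished fifth (6 semitones) above Bb lands on the letter F, giving Fb.

Fb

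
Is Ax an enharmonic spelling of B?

Yes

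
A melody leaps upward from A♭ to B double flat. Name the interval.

minor second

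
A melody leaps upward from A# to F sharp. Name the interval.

minor sixth

The letter names run A→F, a span of 5 letter steps, so the interval is some kind of sixth.
A# to F# is 8 semitones. A major sixth is 9, so 8 makes it minor.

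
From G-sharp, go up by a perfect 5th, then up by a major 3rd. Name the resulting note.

A perfect fifth up from G# is D# (letter D, 7 semitones up).
A major third up from D# is F## (letter F, 4 semitones up).

F##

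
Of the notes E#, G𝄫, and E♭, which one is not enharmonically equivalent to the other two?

Eb

In 12-tone equal temperament, enharmonic equivalents share a pitch class. E# is pitch class 5; Gbb is pitch class 5; Eb is pitch class 3.
E# and Gbb share pitch class 5, while Eb is pitch class 3.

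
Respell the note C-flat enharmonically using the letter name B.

B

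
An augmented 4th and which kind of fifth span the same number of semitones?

diminished

An augmented fourth spans 6 semitones.
A fifth spanning 6 semitones is diminished (the perfect fifth is 7).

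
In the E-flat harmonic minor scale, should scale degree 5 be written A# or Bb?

Bb

Each scale degree takes a distinct letter name. Degree 5 of a scale on E must use the letter B.
Bb and A# are enharmonically the same pitch, but only Bb uses the letter B, so it is the correct spelling here.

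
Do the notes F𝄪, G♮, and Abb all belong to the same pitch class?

Yes

F## = pitch class 7 and G = pitch class 7 and Abb = pitch class 7 — the same pitch class, so they are enharmonic equivalents.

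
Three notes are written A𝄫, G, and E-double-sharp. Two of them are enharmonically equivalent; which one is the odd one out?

In 12-tone equal temperament, enharmonic equivalents share a pitch class. Abb is pitch class 7; G is pitch class 7; E## is pitch class 6.
Abb and G share pitch class 7, while E## is pitch class 6.

E##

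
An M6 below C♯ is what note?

E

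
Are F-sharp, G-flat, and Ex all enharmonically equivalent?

F# is pitch class 6; Gb is pitch class 6; E## is pitch class 6.
All spellings map to pitch class 6, so they are enharmonically equivalent.

Yes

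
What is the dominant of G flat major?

Db

Degree 5 takes the letter 4 steps above G, which is D.
In major, degree 5 sits 7 semitones above the tonic. Gb + 7 semitones is pitch class 1, spelled on D as Db.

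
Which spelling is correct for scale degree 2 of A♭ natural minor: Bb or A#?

Each scale degree takes a distinct letter name. Degree 2 of a scale on A must use the letter B.
Bb and A# are enharmonically the same pitch, but only Bb uses the letter B, so it is the correct spelling here.

Bb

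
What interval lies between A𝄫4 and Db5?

The letter names run A→D, a span of 3 letter steps, so the interval is some kind of fourth.
Abb to Db is 6 semitones. A perfect fourth is 5, so 6 makes it augmented.

augmented fourth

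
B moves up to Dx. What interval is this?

The letter names run B→D, a span of 2 letter steps, so the interval is some kind of third.
B to D## is 5 semitones. A major third is 4, so 5 makes it augmented.

augmented third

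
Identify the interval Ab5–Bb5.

The letter names run A→B, a span of 1 letter step, so the interval is some kind of second.
Ab to Bb is 2 semitones. A major second is 2, so 2 makes it major.

major second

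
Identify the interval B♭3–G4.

The letter names run B→G, a span of 5 letter steps, so the interval is some kind of sixth.
Bb to G is 9 semitones. A major sixth is 9, so 9 makes it major.

major sixth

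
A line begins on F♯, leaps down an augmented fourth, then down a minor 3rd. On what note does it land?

An augmented fourth down from F# is C (letter C, 6 semitones down).
A minor third down from C is A (letter A, 3 semitones down).

A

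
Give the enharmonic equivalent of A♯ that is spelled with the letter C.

Plain C sits 2 semitones above A#, so on the letter C the same pitch needs a double flat: Cbb.

Cbb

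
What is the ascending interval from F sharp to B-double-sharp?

Counting letters F–G–A–B gives a fourth.
F#→B## = 7 semitones, 2 wider than the perfect fourth (5), so doubly augmented.

doubly augmented fourth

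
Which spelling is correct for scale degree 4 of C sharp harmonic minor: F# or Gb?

Each scale degree takes a distinct letter name. Degree 4 of a scale on C must use the letter F.
F# and Gb are enharmonically the same pitch, but only F# uses the letter F, so it is the correct spelling here.

F#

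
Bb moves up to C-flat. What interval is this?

minor second

The letter names run B→C, a span of 1 letter step, so the interval is some kind of second.
Bb to Cb is 1 semitone. A major second is 2, so 1 makes it minor.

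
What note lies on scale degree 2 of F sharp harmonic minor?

G#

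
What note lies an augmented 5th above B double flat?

F

A fifth above B lands on the letter F.
An augmented fifth spans 8 semitones, so Bbb moves to pitch class 5. On the letter F that is F.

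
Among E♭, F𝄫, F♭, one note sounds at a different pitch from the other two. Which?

Fb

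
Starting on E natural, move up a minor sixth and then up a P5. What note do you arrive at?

A minor sixth up from E is C (letter C, 8 semitones up).
A perfect fifth up from C is G (letter G, 7 semitones up).

G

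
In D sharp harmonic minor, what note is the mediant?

Degree 3 takes the letter 2 steps above D, which is F.
In harmonic minor, degree 3 sits 3 semitones above the tonic. D# + 3 semitones is pitch class 6, spelled on F as F#.

F#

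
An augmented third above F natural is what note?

F up a major third is A, so the target letter is A.
From F, an augmented third is 5 semitones up: A#.

A#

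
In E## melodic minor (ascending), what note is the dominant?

Degree 5 takes the letter 4 steps above E, which is B.
In melodic minor (ascending), degree 5 sits 7 semitones above the tonic. E## + 7 semitones is pitch class 1, spelled on B as B##.

B##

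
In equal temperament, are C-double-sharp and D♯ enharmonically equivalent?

No

Two spellings are enharmonically equivalent only if they share a pitch class.
Here C## → 2, D# → 3; 2 ≠ 3, so they are not.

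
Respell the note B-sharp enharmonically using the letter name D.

Dbb

B# is pitch class 0. The letter D alone is pitch class 2.
To reach pitch class 0 from D requires an offset of -2 semitones, i.e. double flat: Dbb.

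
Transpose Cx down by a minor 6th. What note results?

E##

C down a major sixth is Eb, so the target letter is E.
From C##, a minor sixth is 8 semitones down: E##.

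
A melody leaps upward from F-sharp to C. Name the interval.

Counting letters F–G–A–B–C gives a fifth.
F#→C = 6 semitones, 1 narrower than the perfect fifth (7), so diminished.

diminished fifth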